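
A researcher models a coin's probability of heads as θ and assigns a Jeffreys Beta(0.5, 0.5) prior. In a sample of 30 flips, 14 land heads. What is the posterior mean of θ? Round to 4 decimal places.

Posterior mean ≈ 0.4677

Observing 14 successes and 16 failures updates Beta(0.5, 0.5) by adding the success and failure counts to the two shape parameters: α = 0.5+14 = 14.5, β = 0.5+16 = 16.5.
E[θ | data] = 14.5/(14.5+16.5) = 0.4677.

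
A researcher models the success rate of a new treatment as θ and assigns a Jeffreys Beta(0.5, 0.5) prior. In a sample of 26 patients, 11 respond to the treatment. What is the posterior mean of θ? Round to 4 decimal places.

Posterior mean ≈ 0.4259

Observing 11 successes and 15 failures updates Beta(0.5, 0.5) by adding the success and failure counts to the two shape parameters: α = 0.5+11 = 11.5, β = 0.5+15 = 15.5.
Posterior mean = α/(α+β) = 11.5/27 = 0.4259.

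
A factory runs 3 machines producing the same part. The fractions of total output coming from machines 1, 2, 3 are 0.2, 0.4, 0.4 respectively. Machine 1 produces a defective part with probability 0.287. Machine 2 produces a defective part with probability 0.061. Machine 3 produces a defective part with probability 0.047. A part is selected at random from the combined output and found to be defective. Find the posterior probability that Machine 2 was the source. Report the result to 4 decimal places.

Tabulate prior·likelihood by source: [1] prior 0.2, lik 0.287, product 0.05740; [2] prior 0.4, lik 0.061, product 0.02440; [3] prior 0.4, lik 0.047, product 0.01880.
Normalizing constant = 0.10060; the posterior for Machine 2 is its product over the sum, 0.02440/0.10060 = 0.2425.

Posterior probability ≈ 0.2425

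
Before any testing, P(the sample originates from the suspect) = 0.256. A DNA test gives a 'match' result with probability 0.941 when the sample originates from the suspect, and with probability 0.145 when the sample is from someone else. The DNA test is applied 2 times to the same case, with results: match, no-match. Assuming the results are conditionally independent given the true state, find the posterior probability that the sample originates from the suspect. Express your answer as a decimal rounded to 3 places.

Posterior P(H) ≈ 0.134

With H the event that the sample originates from the suspect, the joint likelihood of the observed sequence is P(data|H) = 0.941·0.059 = 0.055519 and P(data|¬H) = 0.145·0.855 = 0.12397.
Bayes: P(H|data) = 0.256·0.055519 / (0.256·0.055519 + 0.744·0.12397) = 0.014213/0.10645 = 0.1335.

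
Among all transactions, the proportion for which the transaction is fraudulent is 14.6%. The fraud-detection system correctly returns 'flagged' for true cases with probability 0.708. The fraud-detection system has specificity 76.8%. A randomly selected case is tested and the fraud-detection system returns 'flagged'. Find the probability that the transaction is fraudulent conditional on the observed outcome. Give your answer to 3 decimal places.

P(H | E) ≈ 0.343

Let H be the event that the transaction is fraudulent. P(H) = 0.146, so P(¬H) = 0.854. With E the 'flagged' result, P(E|H) = 0.708 and P(E|¬H) = 0.232.
P(E) = 0.708·0.146 + 0.232·0.854 = 0.10337 + 0.19813 = 0.30150.
By Bayes' theorem, P(H|E) = 0.10337 / 0.30150 = 0.343.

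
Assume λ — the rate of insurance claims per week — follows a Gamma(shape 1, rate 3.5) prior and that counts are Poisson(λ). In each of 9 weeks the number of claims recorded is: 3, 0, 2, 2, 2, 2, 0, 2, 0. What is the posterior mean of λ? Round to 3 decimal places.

Posterior mean ≈ 1.120

Total count ∑xᵢ = 13 over n = 9 weeks.
Gamma is conjugate to the Poisson likelihood: posterior is Gamma(shape = 1+13 = 14, rate = 3.5+9 = 12.5).
Posterior mean = shape/rate = 14/12.5 = 1.120.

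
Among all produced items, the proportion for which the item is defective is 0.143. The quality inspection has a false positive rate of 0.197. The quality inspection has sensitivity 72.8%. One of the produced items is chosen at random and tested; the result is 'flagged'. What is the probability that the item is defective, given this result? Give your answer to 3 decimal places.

Write H for 'the item is defective'. Prior odds H:¬H = 0.143/0.857 = 0.16686. For the 'flagged' outcome, the likelihood ratio is 0.728/0.197 = 3.6954.
Posterior odds = 0.16686 × 3.6954 = 0.61662, so P(H|E) = 0.61662/(1+0.61662) = 0.381.

P(H | E) ≈ 0.381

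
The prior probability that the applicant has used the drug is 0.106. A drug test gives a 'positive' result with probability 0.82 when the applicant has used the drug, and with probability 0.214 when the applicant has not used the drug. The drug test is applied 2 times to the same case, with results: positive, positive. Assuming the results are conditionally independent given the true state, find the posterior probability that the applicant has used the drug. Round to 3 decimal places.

Let H be the event that the applicant has used the drug; start with P(H) = 0.106. P('positive'|H) = 0.82, P('positive'|¬H) = 0.214.
Update on result 1 ('positive'): P(H) ← 0.82·0.1060 / (0.82·0.1060 + 0.214·0.8940) = 0.086920/0.27824 = 0.3124.
Update on result 2 ('positive'): P(H) ← 0.82·0.3124 / (0.82·0.3124 + 0.214·0.6876) = 0.25617/0.40331 = 0.6352.

Posterior P(H) ≈ 0.635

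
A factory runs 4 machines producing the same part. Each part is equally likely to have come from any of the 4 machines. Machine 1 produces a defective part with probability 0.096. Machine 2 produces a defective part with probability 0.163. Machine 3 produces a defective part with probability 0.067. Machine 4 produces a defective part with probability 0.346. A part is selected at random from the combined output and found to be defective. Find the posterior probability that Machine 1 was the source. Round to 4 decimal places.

P(defective|M1) = 0.096; P(defective|M2) = 0.163; P(defective|M3) = 0.067; P(defective|M4) = 0.346.
Prior × likelihood for each source: 0.25·0.096=0.02400, 0.25·0.163=0.04075, 0.25·0.067=0.01675, 0.25·0.346=0.08650. Summing gives P(defective) = 0.16800.
P(Machine 1 | defective) = 0.02400 / 0.16800 = 0.1429.

Posterior probability ≈ 0.1429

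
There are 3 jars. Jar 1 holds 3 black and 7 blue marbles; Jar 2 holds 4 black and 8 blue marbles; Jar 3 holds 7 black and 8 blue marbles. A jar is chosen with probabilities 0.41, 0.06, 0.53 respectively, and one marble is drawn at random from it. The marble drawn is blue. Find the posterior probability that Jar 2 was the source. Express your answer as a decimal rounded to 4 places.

Posterior probability ≈ 0.0656

Tabulate prior·likelihood by source: [1] prior 0.41, lik 0.7, product 0.2870; [2] prior 0.06, lik 0.6667, product 0.04000; [3] prior 0.53, lik 0.5333, product 0.2827.
Normalizing constant = 0.60967; the posterior for Jar 2 is its product over the sum, 0.04000/0.60967 = 0.0656.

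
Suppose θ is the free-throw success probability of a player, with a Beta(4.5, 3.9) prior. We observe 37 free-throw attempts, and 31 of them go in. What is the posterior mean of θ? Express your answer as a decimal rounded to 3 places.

Observing 31 successes and 6 failures updates Beta(4.5, 3.9) by adding the success and failure counts to the two shape parameters: α = 4.5+31 = 35.5, β = 3.9+6 = 9.9.
Posterior mean = α/(α+β) = 35.5/45.4 = 0.782.

Posterior mean ≈ 0.782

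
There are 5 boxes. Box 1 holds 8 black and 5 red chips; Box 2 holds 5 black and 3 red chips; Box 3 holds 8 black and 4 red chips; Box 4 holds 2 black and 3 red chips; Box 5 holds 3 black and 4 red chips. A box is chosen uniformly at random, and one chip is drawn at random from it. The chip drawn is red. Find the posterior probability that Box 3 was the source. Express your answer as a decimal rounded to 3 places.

Posterior probability ≈ 0.147

Tabulate prior·likelihood by source: [1] prior 0.2, lik 0.3846, product 0.07692; [2] prior 0.2, lik 0.375, product 0.07500; [3] prior 0.2, lik 0.3333, product 0.06667; [4] prior 0.2, lik 0.6, product 0.1200; [5] prior 0.2, lik 0.5714, product 0.1143.
Normalizing constant = 0.45288; the posterior for Box 3 is its product over the sum, 0.06667/0.45288 = 0.147.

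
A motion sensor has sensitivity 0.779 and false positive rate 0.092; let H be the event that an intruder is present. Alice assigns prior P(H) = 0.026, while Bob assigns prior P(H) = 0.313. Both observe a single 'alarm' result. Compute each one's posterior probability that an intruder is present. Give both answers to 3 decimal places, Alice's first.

P('+'|H) = 0.779, P('+'|¬H) = 0.092.
Alice: numerator 0.779·0.026 = 0.020254; evidence = 0.020254+0.092·0.974 = 0.10986; posterior = 0.184.
Bob: numerator 0.779·0.313 = 0.24383; evidence = 0.24383+0.092·0.687 = 0.30703; posterior = 0.794.

Alice: 0.184; Bob: 0.794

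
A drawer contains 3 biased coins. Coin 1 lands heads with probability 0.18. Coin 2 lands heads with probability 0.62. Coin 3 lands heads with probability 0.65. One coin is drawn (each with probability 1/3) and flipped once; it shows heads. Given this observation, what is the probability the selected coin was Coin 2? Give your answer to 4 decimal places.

Posterior probability ≈ 0.4276

P(heads|C1) = 0.18; P(heads|C2) = 0.62; P(heads|C3) = 0.65.
Prior × likelihood for each source: 0.333333·0.18=0.06000, 0.333333·0.62=0.2067, 0.333333·0.65=0.2167. Summing gives P(heads) = 0.48333.
P(Coin 2 | heads) = 0.2067 / 0.48333 = 0.4276.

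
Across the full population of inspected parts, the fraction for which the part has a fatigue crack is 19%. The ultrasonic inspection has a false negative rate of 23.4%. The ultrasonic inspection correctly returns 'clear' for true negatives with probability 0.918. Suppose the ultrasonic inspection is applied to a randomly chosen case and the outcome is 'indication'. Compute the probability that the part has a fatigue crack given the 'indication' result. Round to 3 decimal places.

Let H be the event that the part has a fatigue crack. P(H) = 0.19, so P(¬H) = 0.81. With E the 'indication' result, P(E|H) = 0.766 and P(E|¬H) = 0.082.
P(E) = 0.766·0.19 + 0.082·0.81 = 0.14554 + 0.066420 = 0.21196.
By Bayes' theorem, P(H|E) = 0.14554 / 0.21196 = 0.687.

P(H | E) ≈ 0.687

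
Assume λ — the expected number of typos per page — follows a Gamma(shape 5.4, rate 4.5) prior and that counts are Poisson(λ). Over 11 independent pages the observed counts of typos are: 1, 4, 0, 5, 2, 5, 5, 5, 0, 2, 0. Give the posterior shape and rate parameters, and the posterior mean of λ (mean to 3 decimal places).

Total count ∑xᵢ = 29 over n = 11 pages.
Gamma is conjugate to the Poisson likelihood: posterior is Gamma(shape = 5.4+29 = 34.4, rate = 4.5+11 = 15.5).
Posterior mean = shape/rate = 34.4/15.5 = 2.219.

Posterior: Gamma(shape=34.4, rate=15.5); mean ≈ 2.219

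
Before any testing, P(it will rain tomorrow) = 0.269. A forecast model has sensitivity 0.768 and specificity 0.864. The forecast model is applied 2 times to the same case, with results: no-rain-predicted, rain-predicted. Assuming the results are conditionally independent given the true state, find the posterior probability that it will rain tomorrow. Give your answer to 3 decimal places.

With H the event that it will rain tomorrow, the joint likelihood of the observed sequence is P(data|H) = 0.232·0.768 = 0.17818 and P(data|¬H) = 0.864·0.136 = 0.11750.
Bayes: P(H|data) = 0.269·0.17818 / (0.269·0.17818 + 0.731·0.11750) = 0.047929/0.13382 = 0.3582.

Posterior P(H) ≈ 0.358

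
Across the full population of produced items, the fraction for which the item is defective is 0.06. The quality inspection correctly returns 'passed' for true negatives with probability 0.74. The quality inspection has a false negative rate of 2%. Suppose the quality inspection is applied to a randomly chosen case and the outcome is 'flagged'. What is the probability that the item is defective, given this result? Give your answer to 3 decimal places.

P(H | E) ≈ 0.194

Write H for 'the item is defective'. Prior odds H:¬H = 0.06/0.94 = 0.063830. For the 'flagged' outcome, the likelihood ratio is 0.98/0.26 = 3.7692.
Posterior odds = 0.063830 × 3.7692 = 0.24059, so P(H|E) = 0.24059/(1+0.24059) = 0.194.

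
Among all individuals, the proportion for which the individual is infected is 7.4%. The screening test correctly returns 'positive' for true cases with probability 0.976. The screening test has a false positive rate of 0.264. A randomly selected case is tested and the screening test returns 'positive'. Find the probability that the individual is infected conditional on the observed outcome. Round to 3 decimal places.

Let H be the event that the individual is infected. P(H) = 0.074, so P(¬H) = 0.926. With E the 'positive' result, P(E|H) = 0.976 and P(E|¬H) = 0.264.
P(E) = 0.976·0.074 + 0.264·0.926 = 0.072224 + 0.24446 = 0.31669.
By Bayes' theorem, P(H|E) = 0.072224 / 0.31669 = 0.228.

P(H | E) ≈ 0.228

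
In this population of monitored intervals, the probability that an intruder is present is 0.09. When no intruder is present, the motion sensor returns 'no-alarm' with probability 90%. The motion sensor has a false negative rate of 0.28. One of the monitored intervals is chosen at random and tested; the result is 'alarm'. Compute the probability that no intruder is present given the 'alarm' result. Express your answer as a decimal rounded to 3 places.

P(¬H | E) ≈ 0.584

Let H be the event that an intruder is present. P(H) = 0.09, so P(¬H) = 0.91. With E the 'alarm' result, P(E|H) = 0.72 and P(E|¬H) = 0.1.
P(E) = 0.72·0.09 + 0.1·0.91 = 0.064800 + 0.091000 = 0.15580.
By Bayes' theorem, P(H|E) = 0.064800 / 0.15580 = 0.416. Hence P(¬H|E) = 1 − 0.416 = 0.584.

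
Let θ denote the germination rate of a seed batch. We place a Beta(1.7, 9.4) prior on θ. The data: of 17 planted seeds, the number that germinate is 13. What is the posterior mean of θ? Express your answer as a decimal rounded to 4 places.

Observing 13 successes and 4 failures updates Beta(1.7, 9.4) by adding the success and failure counts to the two shape parameters: α = 1.7+13 = 14.7, β = 9.4+4 = 13.4.
Posterior mean = α/(α+β) = 14.7/28.1 = 0.5231.

Posterior mean ≈ 0.5231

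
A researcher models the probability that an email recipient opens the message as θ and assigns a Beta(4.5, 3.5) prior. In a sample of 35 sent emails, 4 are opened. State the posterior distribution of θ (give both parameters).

The binomial likelihood is conjugate to the Beta prior: with 4 successes and 31 failures, the posterior is Beta(4.5+4, 3.5+31) = Beta(8.5, 34.5).

Posterior: Beta(8.5, 34.5)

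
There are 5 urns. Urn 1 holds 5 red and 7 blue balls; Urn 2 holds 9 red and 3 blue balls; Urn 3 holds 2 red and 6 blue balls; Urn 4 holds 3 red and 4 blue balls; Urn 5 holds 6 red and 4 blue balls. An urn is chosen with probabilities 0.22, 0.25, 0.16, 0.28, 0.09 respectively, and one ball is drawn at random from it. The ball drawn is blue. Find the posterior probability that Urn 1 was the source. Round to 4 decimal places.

P(blue|Urn 1) = 0.5833; P(blue|Urn 2) = 0.25; P(blue|Urn 3) = 0.75; P(blue|Urn 4) = 0.5714; P(blue|Urn 5) = 0.4.
Prior × likelihood for each source: 0.22·0.5833=0.1283, 0.25·0.25=0.06250, 0.16·0.75=0.1200, 0.28·0.5714=0.1600, 0.09·0.4=0.03600. Summing gives P(blue) = 0.50683.
P(Urn 1 | blue) = 0.1283 / 0.50683 = 0.2532.

Posterior probability ≈ 0.2532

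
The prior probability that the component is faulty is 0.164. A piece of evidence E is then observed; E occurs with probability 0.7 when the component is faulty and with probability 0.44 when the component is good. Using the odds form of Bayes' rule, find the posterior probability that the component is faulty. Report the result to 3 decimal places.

Posterior probability ≈ 0.238

Prior odds = 0.164/(1−0.164) = 0.19617. In log-odds, ln(0.19617) = -1.6288.
Add log likelihood ratio: ln(1.5909) = 0.46431.
Posterior log-odds = -1.1645, so posterior odds = exp(-1.1645) = 0.31209. Converting, P(H|E) = 0.31209/1.3121 = 0.238.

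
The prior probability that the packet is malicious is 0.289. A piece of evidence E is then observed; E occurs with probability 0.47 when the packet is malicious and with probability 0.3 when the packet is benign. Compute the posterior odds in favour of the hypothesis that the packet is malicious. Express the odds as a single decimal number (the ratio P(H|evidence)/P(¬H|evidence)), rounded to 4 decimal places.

Posterior odds ≈ 0.6368

Prior odds = 0.289/(1−0.289) = 0.40647.
Likelihood ratio for E = 0.47/0.3 = 1.5667.
Posterior odds = prior odds × LR = 0.63680.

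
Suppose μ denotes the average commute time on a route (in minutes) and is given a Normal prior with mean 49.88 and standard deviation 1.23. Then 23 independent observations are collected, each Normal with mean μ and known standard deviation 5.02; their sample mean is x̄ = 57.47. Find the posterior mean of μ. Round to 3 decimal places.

With known σ, the Normal prior is conjugate. Weight on the data is w = (n/σ²)/(n/σ² + 1/τ₀²) = 0.912684/(0.912684+0.660982) = 0.57997.
Posterior mean = w·x̄ + (1−w)·μ₀ = 0.57997·57.47 + 0.42003·49.88 = 54.282.

Posterior mean ≈ 54.282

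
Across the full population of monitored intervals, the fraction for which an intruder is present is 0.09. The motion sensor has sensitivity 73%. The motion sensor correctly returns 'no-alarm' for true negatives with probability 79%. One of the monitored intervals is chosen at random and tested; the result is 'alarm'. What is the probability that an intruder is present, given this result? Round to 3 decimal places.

P(H | E) ≈ 0.256

Let H be the event that an intruder is present. P(H) = 0.09, so P(¬H) = 0.91. With E the 'alarm' result, P(E|H) = 0.73 and P(E|¬H) = 0.21.
P(E) = 0.73·0.09 + 0.21·0.91 = 0.065700 + 0.19110 = 0.25680.
By Bayes' theorem, P(H|E) = 0.065700 / 0.25680 = 0.256.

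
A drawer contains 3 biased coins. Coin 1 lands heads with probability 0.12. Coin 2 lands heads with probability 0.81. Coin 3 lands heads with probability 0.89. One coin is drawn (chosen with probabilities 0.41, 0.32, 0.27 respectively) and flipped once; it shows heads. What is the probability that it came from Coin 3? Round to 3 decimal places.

P(heads|C1) = 0.12; P(heads|C2) = 0.81; P(heads|C3) = 0.89.
Prior × likelihood for each source: 0.41·0.12=0.04920, 0.32·0.81=0.2592, 0.27·0.89=0.2403. Summing gives P(heads) = 0.54870.
P(Coin 3 | heads) = 0.2403 / 0.54870 = 0.438.

Posterior probability ≈ 0.438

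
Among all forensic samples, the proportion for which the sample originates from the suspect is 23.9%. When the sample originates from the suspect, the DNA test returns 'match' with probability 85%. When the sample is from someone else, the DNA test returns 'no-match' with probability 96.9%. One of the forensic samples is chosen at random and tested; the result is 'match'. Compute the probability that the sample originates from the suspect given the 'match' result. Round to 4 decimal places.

Write H for 'the sample originates from the suspect'. Prior odds H:¬H = 0.239/0.761 = 0.31406. For the 'match' outcome, the likelihood ratio is 0.85/0.031 = 27.419.
Posterior odds = 0.31406 × 27.419 = 8.6113, so P(H|E) = 8.6113/(1+8.6113) = 0.8960.

P(H | E) ≈ 0.8960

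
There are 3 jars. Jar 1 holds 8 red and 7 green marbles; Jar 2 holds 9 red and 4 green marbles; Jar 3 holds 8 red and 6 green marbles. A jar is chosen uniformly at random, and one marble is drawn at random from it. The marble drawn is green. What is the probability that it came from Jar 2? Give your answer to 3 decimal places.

P(green|Jar 1) = 0.4667; P(green|Jar 2) = 0.3077; P(green|Jar 3) = 0.4286.
Prior × likelihood for each source: 0.333333·0.4667=0.1556, 0.333333·0.3077=0.1026, 0.333333·0.4286=0.1429. Summing gives P(green) = 0.40098.
P(Jar 2 | green) = 0.1026 / 0.40098 = 0.256.

Posterior probability ≈ 0.256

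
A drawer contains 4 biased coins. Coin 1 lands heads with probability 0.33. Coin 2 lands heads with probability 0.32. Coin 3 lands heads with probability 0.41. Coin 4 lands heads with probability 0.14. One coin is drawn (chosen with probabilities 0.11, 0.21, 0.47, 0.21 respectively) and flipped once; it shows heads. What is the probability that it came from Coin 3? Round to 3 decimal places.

Posterior probability ≈ 0.592

Tabulate prior·likelihood by source: [1] prior 0.11, lik 0.33, product 0.03630; [2] prior 0.21, lik 0.32, product 0.06720; [3] prior 0.47, lik 0.41, product 0.1927; [4] prior 0.21, lik 0.14, product 0.02940.
Normalizing constant = 0.32560; the posterior for Coin 3 is its product over the sum, 0.1927/0.32560 = 0.592.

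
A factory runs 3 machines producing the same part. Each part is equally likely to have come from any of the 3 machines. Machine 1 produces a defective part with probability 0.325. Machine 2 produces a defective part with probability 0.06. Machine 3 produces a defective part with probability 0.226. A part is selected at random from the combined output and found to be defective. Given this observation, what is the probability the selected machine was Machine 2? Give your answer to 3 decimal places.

P(defective|M1) = 0.325; P(defective|M2) = 0.06; P(defective|M3) = 0.226.
Prior × likelihood for each source: 0.333333·0.325=0.1083, 0.333333·0.06=0.02000, 0.333333·0.226=0.07533. Summing gives P(defective) = 0.20367.
P(Machine 2 | defective) = 0.02000 / 0.20367 = 0.098.

Posterior probability ≈ 0.098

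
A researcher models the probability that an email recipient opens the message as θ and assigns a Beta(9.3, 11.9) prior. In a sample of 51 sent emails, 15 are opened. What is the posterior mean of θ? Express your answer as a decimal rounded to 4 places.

Posterior mean ≈ 0.3366

The binomial likelihood is conjugate to the Beta prior: with 15 successes and 36 failures, the posterior is Beta(9.3+15, 11.9+36) = Beta(24.3, 47.9).
Posterior mean = α/(α+β) = 24.3/72.2 = 0.3366.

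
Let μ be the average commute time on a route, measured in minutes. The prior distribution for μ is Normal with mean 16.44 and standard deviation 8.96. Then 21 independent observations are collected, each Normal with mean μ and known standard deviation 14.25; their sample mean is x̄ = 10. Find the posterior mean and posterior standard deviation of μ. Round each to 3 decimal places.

With known σ, the Normal prior is conjugate. Weight on the data is w = (n/σ²)/(n/σ² + 1/τ₀²) = 0.103416/(0.103416+0.0124562) = 0.89250.
Posterior mean = w·x̄ + (1−w)·μ₀ = 0.89250·10 + 0.10750·16.44 = 10.692. Posterior variance = 1/(0.103416+0.0124562) = 8.63017, so SD = 2.938.

Posterior mean ≈ 10.692; posterior SD ≈ 2.938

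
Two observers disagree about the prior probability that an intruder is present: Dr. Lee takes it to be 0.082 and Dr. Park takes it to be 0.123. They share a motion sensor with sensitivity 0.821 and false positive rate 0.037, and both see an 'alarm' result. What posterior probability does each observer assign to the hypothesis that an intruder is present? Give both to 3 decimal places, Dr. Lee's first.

Dr. Lee: 0.665; Dr. Park: 0.757

The likelihood ratio for an 'alarm' result is 0.821/0.037 = 22.189.
Dr. Lee: prior odds 0.082/0.918 = 0.089325; posterior odds 1.9820; posterior probability 0.665.
Dr. Park: prior odds 0.123/0.877 = 0.14025; posterior odds 3.1121; posterior probability 0.757.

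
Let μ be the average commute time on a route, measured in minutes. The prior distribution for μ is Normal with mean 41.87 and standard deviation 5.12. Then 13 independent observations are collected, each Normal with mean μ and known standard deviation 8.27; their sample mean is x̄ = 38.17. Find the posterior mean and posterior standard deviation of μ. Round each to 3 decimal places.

Posterior mean ≈ 38.788; posterior SD ≈ 2.093

Prior precision 1/τ₀² = 1/5.12² = 0.0381470; data precision n/σ² = 13/8.27² = 0.190078.
Posterior precision = 0.0381470 + 0.190078 = 0.228225, giving posterior SD = 1/√0.228225 = 2.093.
Posterior mean = (0.0381470·41.87 + 0.190078·38.17) / 0.228225 = 38.788.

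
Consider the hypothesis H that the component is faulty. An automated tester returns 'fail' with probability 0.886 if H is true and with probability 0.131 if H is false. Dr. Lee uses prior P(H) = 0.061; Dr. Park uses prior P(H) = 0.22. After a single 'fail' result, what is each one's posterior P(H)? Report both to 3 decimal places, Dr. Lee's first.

Dr. Lee: 0.305; Dr. Park: 0.656

P('+'|H) = 0.886, P('+'|¬H) = 0.131.
Dr. Lee: numerator 0.886·0.061 = 0.054046; evidence = 0.054046+0.131·0.939 = 0.17706; posterior = 0.305.
Dr. Park: numerator 0.886·0.22 = 0.19492; evidence = 0.19492+0.131·0.78 = 0.29710; posterior = 0.656.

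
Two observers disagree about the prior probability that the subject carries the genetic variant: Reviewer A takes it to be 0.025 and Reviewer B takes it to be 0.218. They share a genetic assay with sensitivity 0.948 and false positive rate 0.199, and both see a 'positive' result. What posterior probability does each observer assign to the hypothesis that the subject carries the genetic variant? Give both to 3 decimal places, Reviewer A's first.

Reviewer A: 0.109; Reviewer B: 0.570

The likelihood ratio for a 'positive' result is 0.948/0.199 = 4.7638.
Reviewer A: prior odds 0.025/0.975 = 0.025641; posterior odds 0.12215; posterior probability 0.109.
Reviewer B: prior odds 0.218/0.782 = 0.27877; posterior odds 1.3280; posterior probability 0.570.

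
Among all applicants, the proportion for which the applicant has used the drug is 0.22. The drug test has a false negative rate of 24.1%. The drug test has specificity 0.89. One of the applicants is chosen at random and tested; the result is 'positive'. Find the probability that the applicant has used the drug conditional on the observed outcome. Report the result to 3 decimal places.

Write H for 'the applicant has used the drug'. Prior odds H:¬H = 0.22/0.78 = 0.28205. For the 'positive' outcome, the likelihood ratio is 0.759/0.11 = 6.9000.
Posterior odds = 0.28205 × 6.9000 = 1.9462, so P(H|E) = 1.9462/(1+1.9462) = 0.661.

P(H | E) ≈ 0.661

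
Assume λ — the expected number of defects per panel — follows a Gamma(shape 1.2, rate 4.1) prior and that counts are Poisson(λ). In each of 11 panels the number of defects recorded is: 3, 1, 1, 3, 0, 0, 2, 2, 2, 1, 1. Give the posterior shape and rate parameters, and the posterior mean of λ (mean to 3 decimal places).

The Poisson likelihood adds the total count to the shape and the number of exposure periods to the rate. Here ∑xᵢ = 16 and n = 11, so shape 1.2→17.2 and rate 4.1→15.1.
E[λ | data] = 17.2/15.1 = 1.139.

Posterior: Gamma(shape=17.2, rate=15.1); mean ≈ 1.139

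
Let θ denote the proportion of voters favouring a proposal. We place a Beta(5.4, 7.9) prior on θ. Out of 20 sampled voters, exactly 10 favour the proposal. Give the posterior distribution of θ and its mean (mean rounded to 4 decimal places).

Observing 10 successes and 10 failures updates Beta(5.4, 7.9) by adding the success and failure counts to the two shape parameters: α = 5.4+10 = 15.4, β = 7.9+10 = 17.9.
E[θ | data] = 15.4/(15.4+17.9) = 0.4625.

Posterior: Beta(15.4, 17.9); mean ≈ 0.4625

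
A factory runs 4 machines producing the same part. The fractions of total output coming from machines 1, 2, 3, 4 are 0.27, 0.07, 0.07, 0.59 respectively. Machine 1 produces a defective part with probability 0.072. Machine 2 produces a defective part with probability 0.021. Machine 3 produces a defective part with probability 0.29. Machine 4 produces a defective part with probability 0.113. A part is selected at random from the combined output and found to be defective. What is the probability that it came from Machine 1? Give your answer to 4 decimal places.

P(defective|M1) = 0.072; P(defective|M2) = 0.021; P(defective|M3) = 0.29; P(defective|M4) = 0.113.
Prior × likelihood for each source: 0.27·0.072=0.01944, 0.07·0.021=0.001470, 0.07·0.29=0.02030, 0.59·0.113=0.06667. Summing gives P(defective) = 0.10788.
P(Machine 1 | defective) = 0.01944 / 0.10788 = 0.1802.

Posterior probability ≈ 0.1802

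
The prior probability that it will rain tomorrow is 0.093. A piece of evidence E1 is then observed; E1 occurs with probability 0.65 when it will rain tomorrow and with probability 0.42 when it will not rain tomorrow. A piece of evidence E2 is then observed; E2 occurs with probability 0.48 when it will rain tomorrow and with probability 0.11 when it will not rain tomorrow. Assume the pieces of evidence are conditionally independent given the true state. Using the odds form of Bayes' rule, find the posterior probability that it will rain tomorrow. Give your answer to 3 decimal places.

Prior odds = 0.093/(1−0.093) = 0.10254. In log-odds, ln(0.10254) = -2.2775.
Add log likelihood ratios: ln(1.5476) + ln(4.3636) = 1.9100.
Posterior log-odds = -0.36752, so posterior odds = exp(-0.36752) = 0.69245. Converting, P(H|E) = 0.69245/1.6924 = 0.409.

Posterior probability ≈ 0.409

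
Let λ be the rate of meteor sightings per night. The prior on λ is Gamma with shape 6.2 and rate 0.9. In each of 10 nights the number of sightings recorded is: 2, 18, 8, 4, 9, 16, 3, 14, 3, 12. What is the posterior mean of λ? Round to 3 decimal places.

Total count ∑xᵢ = 89 over n = 10 nights.
Gamma is conjugate to the Poisson likelihood: posterior is Gamma(shape = 6.2+89 = 95.2, rate = 0.9+10 = 10.9).
E[λ | data] = 95.2/10.9 = 8.734.

Posterior mean ≈ 8.734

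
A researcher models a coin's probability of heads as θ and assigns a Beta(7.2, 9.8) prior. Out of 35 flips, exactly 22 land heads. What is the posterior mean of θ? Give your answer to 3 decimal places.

The binomial likelihood is conjugate to the Beta prior: with 22 successes and 13 failures, the posterior is Beta(7.2+22, 9.8+13) = Beta(29.2, 22.8).
Posterior mean = α/(α+β) = 29.2/52 = 0.562.

Posterior mean ≈ 0.562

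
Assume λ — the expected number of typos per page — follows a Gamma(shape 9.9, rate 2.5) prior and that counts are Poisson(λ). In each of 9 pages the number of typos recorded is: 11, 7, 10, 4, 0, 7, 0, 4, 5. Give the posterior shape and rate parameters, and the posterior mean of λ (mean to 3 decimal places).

Total count ∑xᵢ = 48 over n = 9 pages.
Gamma is conjugate to the Poisson likelihood: posterior is Gamma(shape = 9.9+48 = 57.9, rate = 2.5+9 = 11.5).
Posterior mean = shape/rate = 57.9/11.5 = 5.035.

Posterior: Gamma(shape=57.9, rate=11.5); mean ≈ 5.035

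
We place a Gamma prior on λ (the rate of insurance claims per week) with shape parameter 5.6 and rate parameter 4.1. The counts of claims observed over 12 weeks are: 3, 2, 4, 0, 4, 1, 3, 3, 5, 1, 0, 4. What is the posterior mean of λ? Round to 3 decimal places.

Posterior mean ≈ 2.211

The Poisson likelihood adds the total count to the shape and the number of exposure periods to the rate. Here ∑xᵢ = 30 and n = 12, so shape 5.6→35.6 and rate 4.1→16.1.
E[λ | data] = 35.6/16.1 = 2.211.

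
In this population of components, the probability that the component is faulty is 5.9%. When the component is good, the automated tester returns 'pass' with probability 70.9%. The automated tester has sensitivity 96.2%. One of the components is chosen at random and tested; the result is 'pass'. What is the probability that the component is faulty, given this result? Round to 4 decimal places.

Let H be the event that the component is faulty. P(H) = 0.059, so P(¬H) = 0.941. With E the 'pass' result, P(E|H) = 0.038 and P(E|¬H) = 0.709.
P(E) = 0.038·0.059 + 0.709·0.941 = 0.0022420 + 0.66717 = 0.66941.
By Bayes' theorem, P(H|E) = 0.0022420 / 0.66941 = 0.0033.

P(H | E) ≈ 0.0033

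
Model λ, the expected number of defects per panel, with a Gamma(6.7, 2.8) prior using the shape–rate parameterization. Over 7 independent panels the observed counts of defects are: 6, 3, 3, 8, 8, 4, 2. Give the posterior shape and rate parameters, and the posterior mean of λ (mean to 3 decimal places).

Total count ∑xᵢ = 34 over n = 7 panels.
Gamma is conjugate to the Poisson likelihood: posterior is Gamma(shape = 6.7+34 = 40.7, rate = 2.8+7 = 9.8).
E[λ | data] = 40.7/9.8 = 4.153.

Posterior: Gamma(shape=40.7, rate=9.8); mean ≈ 4.153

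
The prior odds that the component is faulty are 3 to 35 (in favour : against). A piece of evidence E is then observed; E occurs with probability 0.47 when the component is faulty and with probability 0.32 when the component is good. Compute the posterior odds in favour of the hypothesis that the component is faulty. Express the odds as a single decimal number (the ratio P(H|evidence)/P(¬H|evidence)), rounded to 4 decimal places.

Posterior odds ≈ 0.1259

Prior odds = 3/35 = 0.085714.
Likelihood ratio for E = 0.47/0.32 = 1.4687.
Posterior odds = prior odds × LR = 0.12589.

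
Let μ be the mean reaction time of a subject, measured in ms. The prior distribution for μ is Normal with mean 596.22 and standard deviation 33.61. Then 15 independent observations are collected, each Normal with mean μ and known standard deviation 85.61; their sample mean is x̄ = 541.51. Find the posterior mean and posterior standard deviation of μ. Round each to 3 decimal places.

Posterior mean ≈ 558.029; posterior SD ≈ 18.468

With known σ, the Normal prior is conjugate. Weight on the data is w = (n/σ²)/(n/σ² + 1/τ₀²) = 0.00204664/(0.00204664+0.00088524) = 0.69806.
Posterior mean = w·x̄ + (1−w)·μ₀ = 0.69806·541.51 + 0.30194·596.22 = 558.029. Posterior variance = 1/(0.00204664+0.00088524) = 341.077, so SD = 18.468.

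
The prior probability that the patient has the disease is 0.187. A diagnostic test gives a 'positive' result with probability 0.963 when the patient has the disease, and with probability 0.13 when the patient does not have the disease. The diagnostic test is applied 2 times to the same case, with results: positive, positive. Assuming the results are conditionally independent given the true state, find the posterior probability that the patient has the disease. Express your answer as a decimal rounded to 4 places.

With H the event that the patient has the disease, the joint likelihood of the observed sequence is P(data|H) = 0.963·0.963 = 0.92737 and P(data|¬H) = 0.13·0.13 = 0.016900.
Bayes: P(H|data) = 0.187·0.92737 / (0.187·0.92737 + 0.813·0.016900) = 0.17342/0.18716 = 0.9266.

Posterior P(H) ≈ 0.9266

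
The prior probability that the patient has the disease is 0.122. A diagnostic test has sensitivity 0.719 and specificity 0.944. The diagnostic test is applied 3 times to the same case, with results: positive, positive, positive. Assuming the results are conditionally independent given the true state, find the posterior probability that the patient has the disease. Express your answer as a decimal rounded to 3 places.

Posterior P(H) ≈ 0.997

Let H be the event that the patient has the disease; start with P(H) = 0.122. P('positive'|H) = 0.719, P('positive'|¬H) = 0.056.
Update on result 1 ('positive'): P(H) ← 0.719·0.1220 / (0.719·0.1220 + 0.056·0.8780) = 0.087718/0.13689 = 0.6408.
Update on result 2 ('positive'): P(H) ← 0.719·0.6408 / (0.719·0.6408 + 0.056·0.3592) = 0.46074/0.48086 = 0.9582.
Update on result 3 ('positive'): P(H) ← 0.719·0.9582 / (0.719·0.9582 + 0.056·0.0418) = 0.68892/0.69127 = 0.9966.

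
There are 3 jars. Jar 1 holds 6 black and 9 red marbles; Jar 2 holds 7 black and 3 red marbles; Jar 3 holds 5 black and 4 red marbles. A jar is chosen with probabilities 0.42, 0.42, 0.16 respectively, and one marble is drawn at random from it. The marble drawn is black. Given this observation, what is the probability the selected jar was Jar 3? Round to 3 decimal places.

P(black|Jar 1) = 0.4; P(black|Jar 2) = 0.7; P(black|Jar 3) = 0.5556.
Prior × likelihood for each source: 0.42·0.4=0.1680, 0.42·0.7=0.2940, 0.16·0.5556=0.08889. Summing gives P(black) = 0.55089.
P(Jar 3 | black) = 0.08889 / 0.55089 = 0.161.

Posterior probability ≈ 0.161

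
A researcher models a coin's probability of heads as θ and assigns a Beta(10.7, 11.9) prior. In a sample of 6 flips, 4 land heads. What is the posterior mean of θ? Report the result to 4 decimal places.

Observing 4 successes and 2 failures updates Beta(10.7, 11.9) by adding the success and failure counts to the two shape parameters: α = 10.7+4 = 14.7, β = 11.9+2 = 13.9.
E[θ | data] = 14.7/(14.7+13.9) = 0.5140.

Posterior mean ≈ 0.5140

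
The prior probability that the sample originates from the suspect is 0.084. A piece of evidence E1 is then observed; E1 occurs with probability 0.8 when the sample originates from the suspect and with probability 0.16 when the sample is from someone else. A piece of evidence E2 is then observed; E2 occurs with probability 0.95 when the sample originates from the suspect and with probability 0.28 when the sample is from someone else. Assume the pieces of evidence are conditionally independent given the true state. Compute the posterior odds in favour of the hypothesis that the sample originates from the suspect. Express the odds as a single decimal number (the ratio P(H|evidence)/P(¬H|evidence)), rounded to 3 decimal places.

Prior odds = 0.084/(1−0.084) = 0.091703.
Likelihood ratio for E1 = 0.8/0.16 = 5.0000.
Likelihood ratio for E2 = 0.95/0.28 = 3.3929.
Posterior odds = prior odds × LR₁ × LR₂ = 1.5557.

Posterior odds ≈ 1.556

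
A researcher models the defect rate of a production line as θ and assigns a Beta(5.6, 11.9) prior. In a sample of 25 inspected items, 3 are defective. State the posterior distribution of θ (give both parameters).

Posterior: Beta(8.6, 33.9)

Observing 3 successes and 22 failures updates Beta(5.6, 11.9) by adding the success and failure counts to the two shape parameters: α = 5.6+3 = 8.6, β = 11.9+22 = 33.9.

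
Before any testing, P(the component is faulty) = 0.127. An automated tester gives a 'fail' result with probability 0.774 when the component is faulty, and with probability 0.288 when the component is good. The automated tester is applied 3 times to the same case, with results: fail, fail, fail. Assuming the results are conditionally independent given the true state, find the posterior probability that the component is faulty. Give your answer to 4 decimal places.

Posterior P(H) ≈ 0.7385

With H the event that the component is faulty, the joint likelihood of the observed sequence is P(data|H) = 0.774·0.774·0.774 = 0.46368 and P(data|¬H) = 0.288·0.288·0.288 = 0.023888.
Bayes: P(H|data) = 0.127·0.46368 / (0.127·0.46368 + 0.873·0.023888) = 0.058888/0.079742 = 0.7385.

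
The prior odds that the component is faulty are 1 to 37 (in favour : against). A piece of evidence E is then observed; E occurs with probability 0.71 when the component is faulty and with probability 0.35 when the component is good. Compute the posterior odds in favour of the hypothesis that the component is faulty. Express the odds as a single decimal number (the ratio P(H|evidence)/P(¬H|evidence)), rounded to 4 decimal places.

Prior odds = 1/37 = 0.027027. In log-odds, ln(0.027027) = -3.6109.
Add log likelihood ratio: ln(2.0286) = 0.70733.
Posterior log-odds = -2.9036, so posterior odds = exp(-2.9036) = 0.054826.

Posterior odds ≈ 0.0548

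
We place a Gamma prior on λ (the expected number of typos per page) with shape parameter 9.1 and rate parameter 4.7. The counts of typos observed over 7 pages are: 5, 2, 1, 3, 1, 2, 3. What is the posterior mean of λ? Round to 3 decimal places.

Total count ∑xᵢ = 17 over n = 7 pages.
Gamma is conjugate to the Poisson likelihood: posterior is Gamma(shape = 9.1+17 = 26.1, rate = 4.7+7 = 11.7).
Posterior mean = shape/rate = 26.1/11.7 = 2.231.

Posterior mean ≈ 2.231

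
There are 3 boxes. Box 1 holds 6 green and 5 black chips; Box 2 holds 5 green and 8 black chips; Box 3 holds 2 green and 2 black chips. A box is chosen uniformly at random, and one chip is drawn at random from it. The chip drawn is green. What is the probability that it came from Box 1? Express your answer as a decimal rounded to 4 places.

Posterior probability ≈ 0.3814

Tabulate prior·likelihood by source: [1] prior 0.333333, lik 0.5455, product 0.1818; [2] prior 0.333333, lik 0.3846, product 0.1282; [3] prior 0.333333, lik 0.5, product 0.1667.
Normalizing constant = 0.47669; the posterior for Box 1 is its product over the sum, 0.1818/0.47669 = 0.3814.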